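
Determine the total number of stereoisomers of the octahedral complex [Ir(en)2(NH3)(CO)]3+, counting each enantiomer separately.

3

An octahedron has six vertices in three trans pairs; every non-trans pair is cis.
Each en is bidentate and must span two cis positions.
The distinct arrangements are (2 in all): NH3 and CO mutually trans; NH3 and CO mutually cis (chiral).
One of these lacks any improper symmetry element and so occurs as an enantiomeric pair, giving 2 + 1 = 3 stereoisomers in total.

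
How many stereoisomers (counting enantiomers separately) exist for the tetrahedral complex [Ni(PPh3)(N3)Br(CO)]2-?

2

In a tetrahedral complex all four positions are equivalent and every pair of ligands is adjacent — there is no cis/trans distinction.
Only one geometric arrangement is possible; it has no improper symmetry element, so it exists as a pair of enantiomers (2 stereoisomers).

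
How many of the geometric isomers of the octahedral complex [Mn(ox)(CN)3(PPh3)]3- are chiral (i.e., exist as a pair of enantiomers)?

Each ox is bidentate and must span two cis positions.
There are 2 geometric isomers: CN mer; CN fac.
Each arrangement has an internal mirror plane or centre of symmetry, so none is chiral.

0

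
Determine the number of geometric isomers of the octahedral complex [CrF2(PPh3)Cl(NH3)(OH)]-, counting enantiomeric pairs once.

Placing the ligands in turn and identifying arrangements related by rotation or reflection leaves 9 distinct geometric isomers.

9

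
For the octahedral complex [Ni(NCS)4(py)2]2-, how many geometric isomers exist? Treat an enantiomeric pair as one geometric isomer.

The six octahedral sites form three mutually perpendicular trans pairs.
There are 2 geometric isomers: py trans; py cis.

2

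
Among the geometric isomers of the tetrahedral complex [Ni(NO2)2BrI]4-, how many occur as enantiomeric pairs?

All four vertices of a tetrahedron are equivalent and mutually adjacent, so cis/trans isomerism cannot arise.
Only one geometric arrangement is possible.

0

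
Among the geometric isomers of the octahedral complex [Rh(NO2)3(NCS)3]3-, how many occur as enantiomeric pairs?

0

In an octahedral complex each vertex has one trans partner and four cis neighbours.
The distinct arrangements are (2 in all): NO2 mer; NO2 fac.
Each arrangement has an internal mirror plane or centre of symmetry, so none is chiral.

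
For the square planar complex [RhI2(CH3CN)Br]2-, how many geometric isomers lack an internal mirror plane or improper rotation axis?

0

In a square planar complex each vertex has one trans partner and two cis neighbours.
Working through the distinct placements yields 2 geometric isomers: I cis; I trans.
Each arrangement has an internal mirror plane or centre of symmetry, so none is chiral.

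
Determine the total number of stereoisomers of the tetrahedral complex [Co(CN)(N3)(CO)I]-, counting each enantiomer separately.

In a tetrahedral complex all four positions are equivalent and every pair of ligands is adjacent — there is no cis/trans distinction.
Only one geometric arrangement is possible; it has no improper symmetry element, so it exists as a pair of enantiomers (2 stereoisomers).

2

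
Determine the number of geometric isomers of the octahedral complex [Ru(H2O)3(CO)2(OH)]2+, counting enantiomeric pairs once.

3

In an octahedral complex each vertex has one trans partner and four cis neighbours.
The distinct arrangements are (3 in all): H2O mer, CO trans; H2O fac, CO cis; H2O mer, CO cis.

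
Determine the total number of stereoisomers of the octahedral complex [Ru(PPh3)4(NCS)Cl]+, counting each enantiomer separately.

2

There are 2 geometric isomers: NCS and Cl mutually trans; NCS and Cl mutually cis.
Each arrangement has an internal mirror plane or centre of symmetry, so none is chiral.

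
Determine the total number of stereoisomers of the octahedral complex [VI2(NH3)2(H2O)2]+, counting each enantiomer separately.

Working through the distinct placements yields 5 geometric isomers: I trans, NH3 trans, H2O trans; I cis, NH3 cis, H2O trans; I cis, NH3 trans, H2O cis; I cis, NH3 cis, H2O cis (chiral); I trans, NH3 cis, H2O cis.
One of these lacks any improper symmetry element and so occurs as an enantiomeric pair, giving 5 + 1 = 6 stereoisomers in total.

6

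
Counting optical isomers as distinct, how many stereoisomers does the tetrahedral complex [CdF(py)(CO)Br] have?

Only one geometric arrangement is possible; it has no improper symmetry element, so it exists as a pair of enantiomers (2 stereoisomers).

2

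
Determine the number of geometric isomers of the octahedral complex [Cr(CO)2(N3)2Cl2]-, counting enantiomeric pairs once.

An octahedron has six vertices in three trans pairs; every non-trans pair is cis.
Systematic placement gives 5 geometric isomers: CO trans, N3 trans, Cl trans; CO trans, N3 cis, Cl cis; CO cis, N3 trans, Cl cis; CO cis, N3 cis, Cl cis (chiral); CO cis, N3 cis, Cl trans.

5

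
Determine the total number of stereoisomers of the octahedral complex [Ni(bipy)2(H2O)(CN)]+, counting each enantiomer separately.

3

The six octahedral sites form three mutually perpendicular trans pairs.
Each bipy is bidentate and must span two cis positions.
The distinct arrangements are (2 in all): H2O and CN mutually trans; H2O and CN mutually cis (chiral).
One of these lacks any improper symmetry element and so occurs as an enantiomeric pair, giving 2 + 1 = 3 stereoisomers in total.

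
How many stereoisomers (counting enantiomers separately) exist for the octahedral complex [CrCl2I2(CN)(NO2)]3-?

The six octahedral sites form three mutually perpendicular trans pairs.
Systematic placement gives 6 geometric isomers: Cl cis, I cis (3 arrangements, 2 chiral); Cl cis, I trans; Cl trans, I cis; Cl trans, I trans.
Of these, 2 lack any improper symmetry element and so occur as enantiomeric pairs, giving 6 + 2 = 8 stereoisomers in total.

8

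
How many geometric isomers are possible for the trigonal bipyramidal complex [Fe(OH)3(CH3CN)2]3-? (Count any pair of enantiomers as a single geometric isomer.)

A trigonal bipyramid has two axial and three equatorial sites, which are chemically inequivalent.
Systematic placement gives 3 geometric isomers: CH3CN both axial; CH3CN one axial, one equatorial; CH3CN both equatorial.

3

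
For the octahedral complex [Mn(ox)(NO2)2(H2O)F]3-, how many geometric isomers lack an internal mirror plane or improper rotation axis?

An octahedron has six vertices in three trans pairs; every non-trans pair is cis.
Each ox is bidentate and must span two cis positions.
Working through the distinct placements yields 4 geometric isomers: NO2 cis (3 arrangements, 2 chiral); NO2 trans.
Of these, 2 lack any improper symmetry element and so occur as enantiomeric pairs, giving 4 + 2 = 6 stereoisomers in total.

2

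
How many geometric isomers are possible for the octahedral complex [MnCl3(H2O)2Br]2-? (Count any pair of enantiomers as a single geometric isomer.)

The distinct arrangements are (3 in all): Cl mer, H2O trans; Cl fac, H2O cis; Cl mer, H2O cis.

3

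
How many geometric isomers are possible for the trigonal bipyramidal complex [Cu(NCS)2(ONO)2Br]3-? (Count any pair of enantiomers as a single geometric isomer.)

Placing the ligands in turn and identifying arrangements related by rotation or reflection leaves 5 distinct geometric isomers.

5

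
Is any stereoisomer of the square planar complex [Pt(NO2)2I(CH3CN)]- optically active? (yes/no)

no

A square has two trans pairs of vertices; adjacent vertices are cis.
Working through the distinct placements yields 2 geometric isomers: NO2 cis; NO2 trans.
Each arrangement has an internal mirror plane or centre of symmetry, so none is chiral.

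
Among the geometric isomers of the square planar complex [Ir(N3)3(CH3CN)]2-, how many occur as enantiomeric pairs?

0

A square has two trans pairs of vertices; adjacent vertices are cis.
Only one geometric arrangement is possible.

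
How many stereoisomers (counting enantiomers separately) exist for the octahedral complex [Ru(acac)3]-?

2

In an octahedral complex each vertex has one trans partner and four cis neighbours.
Each acac is bidentate and must span two cis positions.
Only one geometric arrangement is possible; it has no improper symmetry element, so it exists as a pair of enantiomers (2 stereoisomers).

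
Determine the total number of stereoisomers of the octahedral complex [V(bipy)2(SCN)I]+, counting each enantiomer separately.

3

Each bipy is bidentate and must span two cis positions.
The distinct arrangements are (2 in all): SCN and I mutually trans; SCN and I mutually cis (chiral).
One of these lacks any improper symmetry element and so occurs as an enantiomeric pair, giving 2 + 1 = 3 stereoisomers in total.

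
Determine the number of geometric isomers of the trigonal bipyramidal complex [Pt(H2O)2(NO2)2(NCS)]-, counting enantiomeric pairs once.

A trigonal bipyramid has two axial and three equatorial sites, which are chemically inequivalent.
Placing the ligands in turn and identifying arrangements related by rotation or reflection leaves 5 distinct geometric isomers.

5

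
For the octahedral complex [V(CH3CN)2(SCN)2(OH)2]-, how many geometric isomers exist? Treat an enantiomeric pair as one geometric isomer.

5

An octahedron has six vertices in three trans pairs; every non-trans pair is cis.
Systematic placement gives 5 geometric isomers: CH3CN trans, SCN trans, OH trans; CH3CN trans, SCN cis, OH cis; CH3CN cis, SCN trans, OH cis; CH3CN cis, SCN cis, OH cis (chiral); CH3CN cis, SCN cis, OH trans.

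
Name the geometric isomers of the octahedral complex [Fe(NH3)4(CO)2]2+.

Systematic placement gives 2 geometric isomers: CO trans; CO cis.

cis and trans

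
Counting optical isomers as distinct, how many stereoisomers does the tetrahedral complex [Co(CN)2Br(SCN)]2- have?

In a tetrahedral complex all four positions are equivalent and every pair of ligands is adjacent — there is no cis/trans distinction.
Only one geometric arrangement is possible.

1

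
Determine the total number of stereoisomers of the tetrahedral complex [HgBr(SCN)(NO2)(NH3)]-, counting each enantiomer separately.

2

Only one geometric arrangement is possible; it has no improper symmetry element, so it exists as a pair of enantiomers (2 stereoisomers).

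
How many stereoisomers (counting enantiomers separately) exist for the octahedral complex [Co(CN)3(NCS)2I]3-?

An octahedron has six vertices in three trans pairs; every non-trans pair is cis.
Working through the distinct placements yields 3 geometric isomers: CN mer, NCS trans; CN mer, NCS cis; CN fac, NCS cis.
Each arrangement has an internal mirror plane or centre of symmetry, so none is chiral.

3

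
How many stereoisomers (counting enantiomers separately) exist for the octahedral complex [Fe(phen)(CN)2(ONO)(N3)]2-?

Each phen is bidentate and must span two cis positions.
There are 4 geometric isomers: CN trans; CN cis (3 arrangements, 2 chiral).
Of these, 2 lack any improper symmetry element and so occur as enantiomeric pairs, giving 4 + 2 = 6 stereoisomers in total.

6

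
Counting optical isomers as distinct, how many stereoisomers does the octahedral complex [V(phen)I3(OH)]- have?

In an octahedral complex each vertex has one trans partner and four cis neighbours.
Each phen is bidentate and must span two cis positions.
There are 2 geometric isomers: I mer; I fac.
Each arrangement has an internal mirror plane or centre of symmetry, so none is chiral.

2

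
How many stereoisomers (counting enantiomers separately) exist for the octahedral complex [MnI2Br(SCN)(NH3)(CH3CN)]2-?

An octahedron has six vertices in three trans pairs; every non-trans pair is cis.
Systematic enumeration (placing each ligand type in turn and discarding arrangements equivalent by rotation or reflection) gives 9 geometric isomers.
Of these, 6 lack any improper symmetry element and so occur as enantiomeric pairs, giving 9 + 6 = 15 stereoisomers in total.

15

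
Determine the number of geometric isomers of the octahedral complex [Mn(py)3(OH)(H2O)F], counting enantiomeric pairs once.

An octahedron has six vertices in three trans pairs; every non-trans pair is cis.
Systematic placement gives 4 geometric isomers: py mer (3 arrangements); py fac (chiral).

4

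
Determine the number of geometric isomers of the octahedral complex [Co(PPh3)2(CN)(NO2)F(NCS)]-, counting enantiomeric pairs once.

9

Exhaustive case analysis gives 9 geometric isomers.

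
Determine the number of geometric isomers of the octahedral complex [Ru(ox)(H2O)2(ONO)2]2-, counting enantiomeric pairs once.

An octahedron has six vertices in three trans pairs; every non-trans pair is cis.
Each ox is bidentate and must span two cis positions.
Systematic placement gives 3 geometric isomers: H2O trans, ONO cis; H2O cis, ONO cis (chiral); H2O cis, ONO trans.

3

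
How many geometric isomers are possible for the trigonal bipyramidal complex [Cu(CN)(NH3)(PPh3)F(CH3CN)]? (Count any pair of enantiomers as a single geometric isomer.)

10

A trigonal bipyramid has two axial and three equatorial sites, which are chemically inequivalent.
Systematic enumeration (placing each ligand type in turn and discarding arrangements equivalent by rotation or reflection) gives 10 geometric isomers.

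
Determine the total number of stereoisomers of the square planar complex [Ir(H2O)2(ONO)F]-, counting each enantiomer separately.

In a square planar complex each vertex has one trans partner and two cis neighbours.
The distinct arrangements are (2 in all): H2O cis; H2O trans.
Each arrangement has an internal mirror plane or centre of symmetry, so none is chiral.

2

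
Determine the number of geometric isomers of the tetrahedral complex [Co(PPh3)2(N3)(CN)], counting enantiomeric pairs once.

In a tetrahedral complex all four positions are equivalent and every pair of ligands is adjacent — there is no cis/trans distinction.
Only one geometric arrangement is possible.

1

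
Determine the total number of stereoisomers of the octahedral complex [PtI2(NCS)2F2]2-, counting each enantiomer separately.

6

There are 5 geometric isomers: I trans, NCS trans, F trans; I cis, NCS cis, F trans; I cis, NCS trans, F cis; I cis, NCS cis, F cis (chiral); I trans, NCS cis, F cis.
One of these lacks any improper symmetry element and so occurs as an enantiomeric pair, giving 5 + 1 = 6 stereoisomers in total.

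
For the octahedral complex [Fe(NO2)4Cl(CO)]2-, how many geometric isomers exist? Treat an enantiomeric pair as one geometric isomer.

In an octahedral complex each vertex has one trans partner and four cis neighbours.
Systematic placement gives 2 geometric isomers: Cl and CO mutually trans; Cl and CO mutually cis.

2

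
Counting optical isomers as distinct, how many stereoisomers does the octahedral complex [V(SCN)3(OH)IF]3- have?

5

The distinct arrangements are (4 in all): SCN mer (3 arrangements); SCN fac (chiral).
One of these lacks any improper symmetry element and so occurs as an enantiomeric pair, giving 4 + 1 = 5 stereoisomers in total.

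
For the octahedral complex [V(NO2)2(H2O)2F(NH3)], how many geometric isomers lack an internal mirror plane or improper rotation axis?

2

An octahedron has six vertices in three trans pairs; every non-trans pair is cis.
Working through the distinct placements yields 6 geometric isomers: NO2 trans, H2O cis; NO2 cis, H2O cis (3 arrangements, 2 chiral); NO2 trans, H2O trans; NO2 cis, H2O trans.
Of these, 2 lack any improper symmetry element and so occur as enantiomeric pairs, giving 6 + 2 = 8 stereoisomers in total.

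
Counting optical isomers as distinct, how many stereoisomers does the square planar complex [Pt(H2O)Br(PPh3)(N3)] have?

In a square planar complex each vertex has one trans partner and two cis neighbours.
Working through the distinct placements yields 3 geometric isomers: (Br/N3 trans, H2O/PPh3 trans); (Br/PPh3 trans, H2O/N3 trans); (Br/H2O trans, N3/PPh3 trans).
Each arrangement has an internal mirror plane or centre of symmetry, so none is chiral.

3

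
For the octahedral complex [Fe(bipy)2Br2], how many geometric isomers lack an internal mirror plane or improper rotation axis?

1

The six octahedral sites form three mutually perpendicular trans pairs.
Each bipy is bidentate and must span two cis positions.
Systematic placement gives 2 geometric isomers: Br trans; Br cis (chiral).
One of these lacks any improper symmetry element and so occurs as an enantiomeric pair, giving 2 + 1 = 3 stereoisomers in total.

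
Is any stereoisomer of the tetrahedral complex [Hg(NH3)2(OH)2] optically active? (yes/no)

no

Only one geometric arrangement is possible.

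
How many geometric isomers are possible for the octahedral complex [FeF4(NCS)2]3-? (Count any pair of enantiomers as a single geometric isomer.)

An octahedron has six vertices in three trans pairs; every non-trans pair is cis.
There are 2 geometric isomers: NCS trans; NCS cis.

2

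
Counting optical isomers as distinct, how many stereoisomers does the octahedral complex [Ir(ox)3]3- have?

2

Each ox is bidentate and must span two cis positions.
Only one geometric arrangement is possible; it has no improper symmetry element, so it exists as a pair of enantiomers (2 stereoisomers).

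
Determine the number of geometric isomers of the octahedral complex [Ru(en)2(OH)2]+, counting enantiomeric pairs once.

The six octahedral sites form three mutually perpendicular trans pairs.
Each en is bidentate and must span two cis positions.
The distinct arrangements are (2 in all): OH trans; OH cis (chiral).

2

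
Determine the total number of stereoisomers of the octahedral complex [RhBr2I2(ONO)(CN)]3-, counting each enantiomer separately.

The distinct arrangements are (6 in all): Br trans, I cis; Br trans, I trans; Br cis, I cis (3 arrangements, 2 chiral); Br cis, I trans.
Of these, 2 lack any improper symmetry element and so occur as enantiomeric pairs, giving 6 + 2 = 8 stereoisomers in total.

8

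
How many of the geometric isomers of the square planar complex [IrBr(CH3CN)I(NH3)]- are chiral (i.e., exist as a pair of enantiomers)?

0

There are 3 geometric isomers: (Br/I trans, CH3CN/NH3 trans); (Br/NH3 trans, CH3CN/I trans); (Br/CH3CN trans, I/NH3 trans).
Each arrangement has an internal mirror plane or centre of symmetry, so none is chiral.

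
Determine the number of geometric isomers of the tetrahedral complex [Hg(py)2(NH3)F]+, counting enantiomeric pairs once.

In a tetrahedral complex all four positions are equivalent and every pair of ligands is adjacent — there is no cis/trans distinction.
Only one geometric arrangement is possible.

1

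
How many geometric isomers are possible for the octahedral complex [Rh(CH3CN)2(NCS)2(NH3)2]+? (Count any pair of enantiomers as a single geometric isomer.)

An octahedron has six vertices in three trans pairs; every non-trans pair is cis.
Working through the distinct placements yields 5 geometric isomers: CH3CN trans, NCS trans, NH3 trans; CH3CN trans, NCS cis, NH3 cis; CH3CN cis, NCS cis, NH3 trans; CH3CN cis, NCS cis, NH3 cis (chiral); CH3CN cis, NCS trans, NH3 cis.

5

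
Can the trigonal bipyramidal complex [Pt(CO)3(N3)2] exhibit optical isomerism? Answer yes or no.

There are 3 geometric isomers: N3 both equatorial; N3 one axial, one equatorial; N3 both axial.
Each arrangement has an internal mirror plane or centre of symmetry, so none is chiral.

no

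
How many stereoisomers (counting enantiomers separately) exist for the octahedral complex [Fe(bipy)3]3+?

2

The six octahedral sites form three mutually perpendicular trans pairs.
Each bipy is bidentate and must span two cis positions.
Only one geometric arrangement is possible; it has no improper symmetry element, so it exists as a pair of enantiomers (2 stereoisomers).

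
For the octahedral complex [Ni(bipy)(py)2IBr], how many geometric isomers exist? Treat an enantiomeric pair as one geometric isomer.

4

An octahedron has six vertices in three trans pairs; every non-trans pair is cis.
Each bipy is bidentate and must span two cis positions.
Systematic placement gives 4 geometric isomers: py cis (3 arrangements, 2 chiral); py trans.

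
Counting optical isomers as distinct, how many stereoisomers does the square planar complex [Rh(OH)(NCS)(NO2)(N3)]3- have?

In a square planar complex each vertex has one trans partner and two cis neighbours.
There are 3 geometric isomers: (N3/NO2 trans, NCS/OH trans); (N3/OH trans, NCS/NO2 trans); (N3/NCS trans, NO2/OH trans).
Each arrangement has an internal mirror plane or centre of symmetry, so none is chiral.

3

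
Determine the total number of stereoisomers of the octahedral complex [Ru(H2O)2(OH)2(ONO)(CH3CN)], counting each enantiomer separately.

8

An octahedron has six vertices in three trans pairs; every non-trans pair is cis.
Systematic placement gives 6 geometric isomers: H2O cis, OH cis (3 arrangements, 2 chiral); H2O cis, OH trans; H2O trans, OH cis; H2O trans, OH trans.
Of these, 2 lack any improper symmetry element and so occur as enantiomeric pairs, giving 6 + 2 = 8 stereoisomers in total.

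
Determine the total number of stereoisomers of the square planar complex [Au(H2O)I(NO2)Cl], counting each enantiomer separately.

In a square planar complex each vertex has one trans partner and two cis neighbours.
The distinct arrangements are (3 in all): (Cl/I trans, H2O/NO2 trans); (Cl/NO2 trans, H2O/I trans); (Cl/H2O trans, I/NO2 trans).
Each arrangement has an internal mirror plane or centre of symmetry, so none is chiral.

3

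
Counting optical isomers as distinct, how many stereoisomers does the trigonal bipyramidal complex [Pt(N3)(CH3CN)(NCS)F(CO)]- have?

Placing the ligands in turn and identifying arrangements related by rotation or reflection leaves 10 distinct geometric isomers.
Of these, 10 lack any improper symmetry element and so occur as enantiomeric pairs, giving 10 + 10 = 20 stereoisomers in total.

20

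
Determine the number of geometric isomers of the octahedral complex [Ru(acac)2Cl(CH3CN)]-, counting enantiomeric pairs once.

2

Each acac is bidentate and must span two cis positions.
Working through the distinct placements yields 2 geometric isomers: Cl and CH3CN mutually trans; Cl and CH3CN mutually cis (chiral).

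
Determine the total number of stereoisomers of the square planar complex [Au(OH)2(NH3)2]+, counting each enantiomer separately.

2

A square has two trans pairs of vertices; adjacent vertices are cis.
There are 2 geometric isomers: OH cis; OH trans.
Each arrangement has an internal mirror plane or centre of symmetry, so none is chiral.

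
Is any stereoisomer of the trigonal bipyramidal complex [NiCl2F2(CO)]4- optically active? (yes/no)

yes

A trigonal bipyramid has two axial and three equatorial sites, which are chemically inequivalent.
Systematic enumeration (placing each ligand type in turn and discarding arrangements equivalent by rotation or reflection) gives 5 geometric isomers.
One of these lacks any improper symmetry element and so occurs as an enantiomeric pair, giving 5 + 1 = 6 stereoisomers in total.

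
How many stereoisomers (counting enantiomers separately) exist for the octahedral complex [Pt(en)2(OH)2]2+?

An octahedron has six vertices in three trans pairs; every non-trans pair is cis.
Each en is bidentate and must span two cis positions.
Systematic placement gives 2 geometric isomers: OH trans; OH cis (chiral).
One of these lacks any improper symmetry element and so occurs as an enantiomeric pair, giving 2 + 1 = 3 stereoisomers in total.

3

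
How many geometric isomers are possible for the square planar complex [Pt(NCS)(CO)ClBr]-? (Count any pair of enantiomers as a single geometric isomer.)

A square has two trans pairs of vertices; adjacent vertices are cis.
The distinct arrangements are (3 in all): (Br/Cl trans, CO/NCS trans); (Br/NCS trans, CO/Cl trans); (Br/CO trans, Cl/NCS trans).

3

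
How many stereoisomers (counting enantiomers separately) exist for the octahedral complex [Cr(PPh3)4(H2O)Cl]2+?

2

An octahedron has six vertices in three trans pairs; every non-trans pair is cis.
Systematic placement gives 2 geometric isomers: H2O and Cl mutually trans; H2O and Cl mutually cis.
Each arrangement has an internal mirror plane or centre of symmetry, so none is chiral.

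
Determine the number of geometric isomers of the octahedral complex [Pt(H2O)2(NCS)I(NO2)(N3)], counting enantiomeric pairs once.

9

The six octahedral sites form three mutually perpendicular trans pairs.
Exhaustive case analysis gives 9 geometric isomers.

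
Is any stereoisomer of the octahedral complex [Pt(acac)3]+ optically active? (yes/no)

yes

Each acac is bidentate and must span two cis positions.
Only one geometric arrangement is possible; it has no improper symmetry element, so it exists as a pair of enantiomers (2 stereoisomers).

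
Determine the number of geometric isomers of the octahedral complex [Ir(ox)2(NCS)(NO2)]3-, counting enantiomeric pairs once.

An octahedron has six vertices in three trans pairs; every non-trans pair is cis.
Each ox is bidentate and must span two cis positions.
The distinct arrangements are (2 in all): NCS and NO2 mutually trans; NCS and NO2 mutually cis (chiral).

2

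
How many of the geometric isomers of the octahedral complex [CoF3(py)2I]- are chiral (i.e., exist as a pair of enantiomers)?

Working through the distinct placements yields 3 geometric isomers: F mer, py trans; F mer, py cis; F fac, py cis.
Each arrangement has an internal mirror plane or centre of symmetry, so none is chiral.

0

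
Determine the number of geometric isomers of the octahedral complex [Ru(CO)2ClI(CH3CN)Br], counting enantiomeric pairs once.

Placing the ligands in turn and identifying arrangements related by rotation or reflection leaves 9 distinct geometric isomers.

9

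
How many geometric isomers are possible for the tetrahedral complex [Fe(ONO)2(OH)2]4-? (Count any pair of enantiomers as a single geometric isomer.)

1

In a tetrahedral complex all four positions are equivalent and every pair of ligands is adjacent — there is no cis/trans distinction.
Only one geometric arrangement is possible.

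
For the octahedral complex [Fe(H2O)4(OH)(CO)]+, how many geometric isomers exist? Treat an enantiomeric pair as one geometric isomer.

In an octahedral complex each vertex has one trans partner and four cis neighbours.
There are 2 geometric isomers: OH and CO mutually cis; OH and CO mutually trans.

2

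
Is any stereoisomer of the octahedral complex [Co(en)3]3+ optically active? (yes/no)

yes

In an octahedral complex each vertex has one trans partner and four cis neighbours.
Each en is bidentate and must span two cis positions.
Only one geometric arrangement is possible; it has no improper symmetry element, so it exists as a pair of enantiomers (2 stereoisomers).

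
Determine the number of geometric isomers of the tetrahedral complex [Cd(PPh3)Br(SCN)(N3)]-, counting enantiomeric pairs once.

Only one geometric arrangement is possible; it has no improper symmetry element, so it exists as a pair of enantiomers (2 stereoisomers).

1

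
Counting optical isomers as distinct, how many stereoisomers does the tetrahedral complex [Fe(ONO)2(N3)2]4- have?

1

All four vertices of a tetrahedron are equivalent and mutually adjacent, so cis/trans isomerism cannot arise.
Only one geometric arrangement is possible.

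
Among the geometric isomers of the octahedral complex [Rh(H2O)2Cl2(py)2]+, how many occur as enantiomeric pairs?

In an octahedral complex each vertex has one trans partner and four cis neighbours.
There are 5 geometric isomers: H2O trans, Cl trans, py trans; H2O cis, Cl trans, py cis; H2O cis, Cl cis, py trans; H2O cis, Cl cis, py cis (chiral); H2O trans, Cl cis, py cis.
One of these lacks any improper symmetry element and so occurs as an enantiomeric pair, giving 5 + 1 = 6 stereoisomers in total.

1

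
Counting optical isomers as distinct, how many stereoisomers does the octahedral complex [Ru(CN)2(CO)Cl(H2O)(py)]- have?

15

The six octahedral sites form three mutually perpendicular trans pairs.
Exhaustive case analysis gives 9 geometric isomers.
Of these, 6 lack any improper symmetry element and so occur as enantiomeric pairs, giving 9 + 6 = 15 stereoisomers in total.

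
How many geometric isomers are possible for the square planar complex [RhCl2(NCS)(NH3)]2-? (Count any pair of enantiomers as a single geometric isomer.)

Working through the distinct placements yields 2 geometric isomers: Cl cis; Cl trans.

2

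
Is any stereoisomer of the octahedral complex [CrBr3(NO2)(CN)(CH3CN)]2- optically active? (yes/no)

Systematic placement gives 4 geometric isomers: Br mer (3 arrangements); Br fac (chiral).
One of these lacks any improper symmetry element and so occurs as an enantiomeric pair, giving 4 + 1 = 5 stereoisomers in total.

yes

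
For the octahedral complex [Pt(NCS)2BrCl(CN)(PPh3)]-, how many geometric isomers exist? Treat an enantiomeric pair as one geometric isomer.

In an octahedral complex each vertex has one trans partner and four cis neighbours.
Placing the ligands in turn and identifying arrangements related by rotation or reflection leaves 9 distinct geometric isomers.

9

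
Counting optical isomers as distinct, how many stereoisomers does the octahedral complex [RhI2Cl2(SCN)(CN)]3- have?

An octahedron has six vertices in three trans pairs; every non-trans pair is cis.
The distinct arrangements are (6 in all): I cis, Cl cis (3 arrangements, 2 chiral); I trans, Cl cis; I cis, Cl trans; I trans, Cl trans.
Of these, 2 lack any improper symmetry element and so occur as enantiomeric pairs, giving 6 + 2 = 8 stereoisomers in total.

8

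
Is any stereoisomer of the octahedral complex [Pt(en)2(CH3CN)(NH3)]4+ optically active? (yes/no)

An octahedron has six vertices in three trans pairs; every non-trans pair is cis.
Each en is bidentate and must span two cis positions.
The distinct arrangements are (2 in all): CH3CN and NH3 mutually trans; CH3CN and NH3 mutually cis (chiral).
One of these lacks any improper symmetry element and so occurs as an enantiomeric pair, giving 2 + 1 = 3 stereoisomers in total.

yes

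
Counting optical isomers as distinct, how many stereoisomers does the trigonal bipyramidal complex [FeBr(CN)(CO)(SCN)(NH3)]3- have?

20

In a trigonal bipyramid the two axial positions differ from the three equatorial ones.
Systematic enumeration (placing each ligand type in turn and discarding arrangements equivalent by rotation or reflection) gives 10 geometric isomers.
Of these, 10 lack any improper symmetry element and so occur as enantiomeric pairs, giving 10 + 10 = 20 stereoisomers in total.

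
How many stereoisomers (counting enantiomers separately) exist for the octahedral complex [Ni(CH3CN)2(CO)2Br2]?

6

An octahedron has six vertices in three trans pairs; every non-trans pair is cis.
Systematic placement gives 5 geometric isomers: CH3CN trans, CO trans, Br trans; CH3CN cis, CO cis, Br trans; CH3CN cis, CO trans, Br cis; CH3CN cis, CO cis, Br cis (chiral); CH3CN trans, CO cis, Br cis.
One of these lacks any improper symmetry element and so occurs as an enantiomeric pair, giving 5 + 1 = 6 stereoisomers in total.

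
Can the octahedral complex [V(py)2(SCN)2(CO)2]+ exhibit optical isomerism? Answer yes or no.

yes

The six octahedral sites form three mutually perpendicular trans pairs.
There are 5 geometric isomers: py trans, SCN trans, CO trans; py cis, SCN cis, CO trans; py trans, SCN cis, CO cis; py cis, SCN cis, CO cis (chiral); py cis, SCN trans, CO cis.
One of these lacks any improper symmetry element and so occurs as an enantiomeric pair, giving 5 + 1 = 6 stereoisomers in total.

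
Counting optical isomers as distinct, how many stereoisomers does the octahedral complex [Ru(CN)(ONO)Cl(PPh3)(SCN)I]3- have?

In an octahedral complex each vertex has one trans partner and four cis neighbours.
Placing the ligands in turn and identifying arrangements related by rotation or reflection leaves 15 distinct geometric isomers.
Of these, 15 lack any improper symmetry element and so occur as enantiomeric pairs, giving 15 + 15 = 30 stereoisomers in total.

30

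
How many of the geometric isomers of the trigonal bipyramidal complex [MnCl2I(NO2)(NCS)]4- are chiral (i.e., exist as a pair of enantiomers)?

In a trigonal bipyramid the two axial positions differ from the three equatorial ones.
Systematic enumeration (placing each ligand type in turn and discarding arrangements equivalent by rotation or reflection) gives 7 geometric isomers.
Of these, 3 lack any improper symmetry element and so occur as enantiomeric pairs, giving 7 + 3 = 10 stereoisomers in total.

3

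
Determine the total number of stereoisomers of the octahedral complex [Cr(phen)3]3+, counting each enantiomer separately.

2

In an octahedral complex each vertex has one trans partner and four cis neighbours.
Each phen is bidentate and must span two cis positions.
Only one geometric arrangement is possible; it has no improper symmetry element, so it exists as a pair of enantiomers (2 stereoisomers).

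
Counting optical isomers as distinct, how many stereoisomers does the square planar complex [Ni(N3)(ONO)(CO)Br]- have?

3

In a square planar complex each vertex has one trans partner and two cis neighbours.
The distinct arrangements are (3 in all): (Br/N3 trans, CO/ONO trans); (Br/ONO trans, CO/N3 trans); (Br/CO trans, N3/ONO trans).
Each arrangement has an internal mirror plane or centre of symmetry, so none is chiral.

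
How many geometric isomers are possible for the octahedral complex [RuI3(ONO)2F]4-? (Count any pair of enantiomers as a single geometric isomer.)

3

In an octahedral complex each vertex has one trans partner and four cis neighbours.
Systematic placement gives 3 geometric isomers: I mer, ONO trans; I fac, ONO cis; I mer, ONO cis.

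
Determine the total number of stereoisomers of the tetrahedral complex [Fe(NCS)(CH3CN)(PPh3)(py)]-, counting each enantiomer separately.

2

Only one geometric arrangement is possible; it has no improper symmetry element, so it exists as a pair of enantiomers (2 stereoisomers).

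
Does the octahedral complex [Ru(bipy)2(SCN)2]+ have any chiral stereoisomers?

yes

The six octahedral sites form three mutually perpendicular trans pairs.
Each bipy is bidentate and must span two cis positions.
The distinct arrangements are (2 in all): SCN trans; SCN cis (chiral).
One of these lacks any improper symmetry element and so occurs as an enantiomeric pair, giving 2 + 1 = 3 stereoisomers in total.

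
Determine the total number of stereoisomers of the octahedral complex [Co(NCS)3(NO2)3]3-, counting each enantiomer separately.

2

The six octahedral sites form three mutually perpendicular trans pairs.
There are 2 geometric isomers: NCS mer; NCS fac.
Each arrangement has an internal mirror plane or centre of symmetry, so none is chiral.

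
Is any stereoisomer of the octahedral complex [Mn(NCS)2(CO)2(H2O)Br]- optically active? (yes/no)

The six octahedral sites form three mutually perpendicular trans pairs.
The distinct arrangements are (6 in all): NCS trans, CO cis; NCS cis, CO cis (3 arrangements, 2 chiral); NCS trans, CO trans; NCS cis, CO trans.
Of these, 2 lack any improper symmetry element and so occur as enantiomeric pairs, giving 6 + 2 = 8 stereoisomers in total.

yes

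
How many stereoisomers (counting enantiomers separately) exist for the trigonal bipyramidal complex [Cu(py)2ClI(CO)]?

10

A trigonal bipyramid has two axial and three equatorial sites, which are chemically inequivalent.
Exhaustive case analysis gives 7 geometric isomers.
Of these, 3 lack any improper symmetry element and so occur as enantiomeric pairs, giving 7 + 3 = 10 stereoisomers in total.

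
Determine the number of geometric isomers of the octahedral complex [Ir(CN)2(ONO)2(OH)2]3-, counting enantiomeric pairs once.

5

The six octahedral sites form three mutually perpendicular trans pairs.
The distinct arrangements are (5 in all): CN trans, ONO trans, OH trans; CN trans, ONO cis, OH cis; CN cis, ONO trans, OH cis; CN cis, ONO cis, OH cis (chiral); CN cis, ONO cis, OH trans.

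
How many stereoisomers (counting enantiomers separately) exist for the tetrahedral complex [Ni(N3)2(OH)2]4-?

1

All four vertices of a tetrahedron are equivalent and mutually adjacent, so cis/trans isomerism cannot arise.
Only one geometric arrangement is possible.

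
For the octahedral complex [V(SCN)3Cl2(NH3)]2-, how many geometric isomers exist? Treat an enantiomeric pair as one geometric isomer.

The six octahedral sites form three mutually perpendicular trans pairs.
Systematic placement gives 3 geometric isomers: SCN mer, Cl trans; SCN mer, Cl cis; SCN fac, Cl cis.

3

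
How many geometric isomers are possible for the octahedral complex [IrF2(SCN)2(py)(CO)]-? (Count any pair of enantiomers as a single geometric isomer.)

6

Working through the distinct placements yields 6 geometric isomers: F cis, SCN cis (3 arrangements, 2 chiral); F cis, SCN trans; F trans, SCN cis; F trans, SCN trans.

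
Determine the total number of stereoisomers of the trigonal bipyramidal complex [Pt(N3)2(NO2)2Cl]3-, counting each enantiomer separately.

Placing the ligands in turn and identifying arrangements related by rotation or reflection leaves 5 distinct geometric isomers.
One of these lacks any improper symmetry element and so occurs as an enantiomeric pair, giving 5 + 1 = 6 stereoisomers in total.

6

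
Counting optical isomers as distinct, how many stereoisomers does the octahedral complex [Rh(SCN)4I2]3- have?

In an octahedral complex each vertex has one trans partner and four cis neighbours.
Systematic placement gives 2 geometric isomers: I trans; I cis.
Each arrangement has an internal mirror plane or centre of symmetry, so none is chiral.

2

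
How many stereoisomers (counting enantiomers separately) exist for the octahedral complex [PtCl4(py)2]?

Working through the distinct placements yields 2 geometric isomers: py trans; py cis.
Each arrangement has an internal mirror plane or centre of symmetry, so none is chiral.

2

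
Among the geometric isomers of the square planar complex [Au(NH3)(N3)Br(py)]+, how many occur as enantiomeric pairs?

0

In a square planar complex each vertex has one trans partner and two cis neighbours.
Working through the distinct placements yields 3 geometric isomers: (Br/NH3 trans, N3/py trans); (Br/py trans, N3/NH3 trans); (Br/N3 trans, NH3/py trans).
Each arrangement has an internal mirror plane or centre of symmetry, so none is chiral.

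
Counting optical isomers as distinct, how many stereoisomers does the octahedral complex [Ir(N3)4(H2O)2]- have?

The six octahedral sites form three mutually perpendicular trans pairs.
Systematic placement gives 2 geometric isomers: H2O trans; H2O cis.
Each arrangement has an internal mirror plane or centre of symmetry, so none is chiral.

2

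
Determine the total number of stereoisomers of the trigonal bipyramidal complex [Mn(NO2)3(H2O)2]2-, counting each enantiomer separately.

A trigonal bipyramid has two axial and three equatorial sites, which are chemically inequivalent.
There are 3 geometric isomers: H2O both axial; H2O one axial, one equatorial; H2O both equatorial.
Each arrangement has an internal mirror plane or centre of symmetry, so none is chiral.

3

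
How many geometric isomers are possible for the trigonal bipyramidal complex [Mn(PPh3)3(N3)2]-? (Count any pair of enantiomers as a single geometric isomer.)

A trigonal bipyramid has two axial and three equatorial sites, which are chemically inequivalent.
There are 3 geometric isomers: N3 both axial; N3 one axial, one equatorial; N3 both equatorial.

3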